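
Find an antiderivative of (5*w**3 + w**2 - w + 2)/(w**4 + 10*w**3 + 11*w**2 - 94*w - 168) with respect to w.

143*log(w - 3)/350 + 16*log(w + 2)/25 - 149*log(w + 4)/21 + 1657*log(w + 7)/150 + C

Factor the denominator: (w - 3)*(w + 2)*(w + 4)*(w + 7).
Partial-fraction decomposition: 1657/(150*(w + 7)) - 149/(21*(w + 4)) + 16/(25*(w + 2)) + 143/(350*(w - 3)).
Integrate each term: A/(w−a) contributes A·log|w−a|.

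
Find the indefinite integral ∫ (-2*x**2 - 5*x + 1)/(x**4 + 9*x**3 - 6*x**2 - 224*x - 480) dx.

Factor the denominator: (x - 5)*(x + 4)**2*(x + 6).
Partial-fraction decomposition: 41/(44*(x + 6)) - 275/(324*(x + 4)) + 11/(18*(x + 4)**2) - 74/(891*(x - 5)).
Integrate each term; A/(x−a) gives A·log|x−a|; A/(x−a)² gives −A/(x−a).

-74*log(x - 5)/891 - 275*log(x + 4)/324 + 41*log(x + 6)/44 - 11/(18*x + 72) + C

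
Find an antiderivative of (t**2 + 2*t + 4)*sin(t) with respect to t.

Use integration by parts with u = t**2 + 2*t + 4, dv = sin(t) dt, so v = -cos(t).
Apply parts 2 times (tabular method): alternate signs, differentiate u down to 0, integrate dv up.

-t**2*cos(t) + 2*t*sin(t) - 2*t*cos(t) + 2*sin(t) - 2*cos(t) + C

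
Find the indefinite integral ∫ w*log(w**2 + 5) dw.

w**2*log(w**2 + 5)/2 - w**2/2 + 5*log(w**2 + 5)/2 + C

Let u = w**2 + 5, so du = (2*w) dw.
The integral becomes (1/2)·∫ log(u) du; integrate by parts with u′=log(u), dv′=du.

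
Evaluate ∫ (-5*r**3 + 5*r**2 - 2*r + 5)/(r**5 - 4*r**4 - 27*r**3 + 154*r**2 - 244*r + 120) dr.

Factor the denominator: (r - 5)*(r - 2)**2*(r - 1)*(r + 6).
Partial-fraction decomposition: 1277/(4928*(r + 6)) - 3/(28*(r - 1)) + 647/(576*(r - 2)) + 19/(24*(r - 2)**2) - 505/(396*(r - 5)).
Integrate each term; A/(r−a) gives A·log|r−a|; A/(r−a)² gives −A/(r−a).

-505*log(r - 5)/396 + 647*log(r - 2)/576 - 3*log(r - 1)/28 + 1277*log(r + 6)/4928 - 19/(24*r - 48) + C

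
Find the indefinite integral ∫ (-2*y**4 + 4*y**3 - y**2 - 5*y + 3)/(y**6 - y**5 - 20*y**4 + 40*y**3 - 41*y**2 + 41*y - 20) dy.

Factor the denominator: (y - 4)*(y - 1)**2*(y + 5)*(y**2 + 1).
Partial-fraction decomposition: -(3*y + 11)/(52*(y**2 + 1)) + 1747/(8424*(y + 5)) + 13/(216*(y - 1)) + 1/(36*(y - 1)**2) - 17/(81*(y - 4)).
Integrate each term; A/(y−a) gives A·log|y−a|; the (By+D)/(y²+p²) term gives a log and an atan.

-17*log(y - 4)/81 + 13*log(y - 1)/216 + 1747*log(y + 5)/8424 - 3*log(y**2 + 1)/104 - 11*atan(y)/52 - 1/(36*y - 36) + C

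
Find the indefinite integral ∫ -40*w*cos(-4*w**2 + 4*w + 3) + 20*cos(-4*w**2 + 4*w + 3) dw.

Let u = 4*w**2 - 4*w - 3, so du = (8*w - 4) dw.
Rewriting, the integral becomes -5·∫ cos(u) du = -5·sin(u).
Substituting back, u = 4*w**2 - 4*w - 3.

5*sin(-4*w**2 + 4*w + 3) + C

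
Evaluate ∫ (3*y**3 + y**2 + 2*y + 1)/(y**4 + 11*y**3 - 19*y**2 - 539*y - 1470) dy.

Factor the denominator: (y - 7)*(y + 5)*(y + 6)*(y + 7).
Partial-fraction decomposition: 993/(28*(y + 7)) - 623/(13*(y + 6)) + 359/(24*(y + 5)) + 1093/(2184*(y - 7)).
Integrate each term: A/(y−a) contributes A·log|y−a|.

1093*log(y - 7)/2184 + 359*log(y + 5)/24 - 623*log(y + 6)/13 + 993*log(y + 7)/28 + C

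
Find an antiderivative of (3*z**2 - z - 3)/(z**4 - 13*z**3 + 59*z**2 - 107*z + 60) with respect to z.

67*log(z - 5)/8 - 41*log(z - 4)/3 + 21*log(z - 3)/4 + log(z - 1)/24 + C

Factor the denominator: (z - 5)*(z - 4)*(z - 3)*(z - 1).
Partial-fraction decomposition: 1/(24*(z - 1)) + 21/(4*(z - 3)) - 41/(3*(z - 4)) + 67/(8*(z - 5)).
Integrate each term: A/(z−a) contributes A·log|z−a|.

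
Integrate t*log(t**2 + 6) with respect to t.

Let u = t**2 + 6, so du = (2*t) dt.
The integral becomes (1/2)·∫ log(u) du; integrate by parts with u′=log(u), dv′=du.

t**2*log(t**2 + 6)/2 - t**2/2 + 3*log(t**2 + 6) + C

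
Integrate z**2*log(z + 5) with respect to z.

Use integration by parts with u = log(z + 5), dv = z**2 dz.
Then du = 1/(z + 5) dz and v = z**3/3.

z**3*log(z + 5)/3 - z**3/9 + 5*z**2/6 - 25*z/3 + 125*log(z + 5)/3 + C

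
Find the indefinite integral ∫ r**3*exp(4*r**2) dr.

Let u = r², du = 2r dr; rewrite as (1/2)∫ u^1·exp(4u) du.
Now integrate by parts 1 time.

(4*r**2 - 1)*exp(4*r**2)/32 + C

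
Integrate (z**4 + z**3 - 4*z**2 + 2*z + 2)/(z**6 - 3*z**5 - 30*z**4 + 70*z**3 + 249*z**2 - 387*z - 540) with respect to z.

Factor the denominator: (z - 5)*(z - 3)**2*(z + 1)*(z + 3)*(z + 4).
Partial-fraction decomposition: -122/(1323*(z + 4)) + 7/(288*(z + 3)) + 1/(144*(z + 1)) - 2273/(7056*(z - 3)) - 5/(21*(z - 3)**2) + 331/(864*(z - 5)).
Integrate each term; A/(z−a) gives A·log|z−a|; A/(z−a)² gives −A/(z−a).

331*log(z - 5)/864 - 2273*log(z - 3)/7056 + log(z + 1)/144 + 7*log(z + 3)/288 - 122*log(z + 4)/1323 + 5/(21*z - 63) + C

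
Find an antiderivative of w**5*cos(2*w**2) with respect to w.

w**4*sin(2*w**2)/4 + w**2*cos(2*w**2)/4 - sin(2*w**2)/8 + C

Let u = w², du = 2w dw; rewrite as (1/2)∫ u^2·cos(2u) du.
Now integrate by parts 2 times.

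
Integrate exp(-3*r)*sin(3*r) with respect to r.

Let I denote the integral. Integrate by parts with u = sin(3*r), dv = exp(-3*r) dr, so v = -exp(-3*r)/3: I = -exp(-3*r)*sin(3*r)/3 + ∫ exp(-3*r)*cos(3*r) dr.
Apply parts again with u = cos(3*r), dv = exp(-3*r) dr: ∫ exp(-3*r)*cos(3*r) dr = -exp(-3*r)*cos(3*r)/3 − I. Substituting back brings back I: I = -exp(-3*r)*sin(3*r)/3 - exp(-3*r)*cos(3*r)/3 − I.
Solving for I: (1 + 1)·I equals the remaining terms, so I = (1/2)·(-exp(-3*r)*sin(3*r)/3 - exp(-3*r)*cos(3*r)/3).

-exp(-3*r)*sin(3*r)/6 - exp(-3*r)*cos(3*r)/6 + C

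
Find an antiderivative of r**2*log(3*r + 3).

Use integration by parts with u = log(3*r + 3), dv = r**2 dr.
Then du = 3/(3*r + 3) dr and v = r**3/3.

r**3*log(3*r + 3)/3 - r**3/9 + r**2/6 - r/3 + log(r + 1)/3 + C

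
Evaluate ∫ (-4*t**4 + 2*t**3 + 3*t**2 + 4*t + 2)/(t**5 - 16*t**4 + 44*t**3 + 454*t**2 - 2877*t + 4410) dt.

Factor the denominator: (t - 7)**2*(t - 5)*(t - 3)*(t + 6).
Partial-fraction decomposition: -5530/(16731*(t + 6)) + 229/(288*(t - 3)) - 2153/(88*(t - 5)) + 108167/(5408*(t - 7)) - 8741/(104*(t - 7)**2).
Integrate each term; A/(t−a) gives A·log|t−a|; A/(t−a)² gives −A/(t−a).

108167*log(t - 7)/5408 - 2153*log(t - 5)/88 + 229*log(t - 3)/288 - 5530*log(t + 6)/16731 + 8741/(104*t - 728) + C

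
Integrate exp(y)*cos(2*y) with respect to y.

Let I denote the integral. Integrate by parts with u = cos(2*y), dv = exp(y) dy, so v = exp(y): I = exp(y)*cos(2*y) + 2·∫ exp(y)*sin(2*y) dy.
Apply parts again with u = sin(2*y), dv = exp(y) dy: ∫ exp(y)*sin(2*y) dy = exp(y)*sin(2*y) − 2·I. Substituting back brings back I: I = 2*exp(y)*sin(2*y) + exp(y)*cos(2*y) − 4·I.
Solving for I: (1 + 4)·I equals the remaining terms, so I = (1/5)·(2*exp(y)*sin(2*y) + exp(y)*cos(2*y)).

2*exp(y)*sin(2*y)/5 + exp(y)*cos(2*y)/5 + C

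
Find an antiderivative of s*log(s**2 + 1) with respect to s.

s**2*log(s**2 + 1)/2 - s**2/2 + log(s**2 + 1)/2 + C

Let u = s**2 + 1, so du = (2*s) ds.
The integral becomes (1/2)·∫ log(u) du; integrate by parts with u′=log(u), dv′=du.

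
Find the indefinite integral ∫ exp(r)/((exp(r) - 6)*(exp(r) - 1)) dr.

log(exp(r) - 6)/5 - log(exp(r) - 1)/5 + C

Let u = e^r, du = e^r dr.
The integral becomes ∫ du/((u-6)(u-1)); decompose into partial fractions.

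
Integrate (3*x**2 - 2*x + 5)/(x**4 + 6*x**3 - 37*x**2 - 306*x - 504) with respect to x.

Factor the denominator: (x - 7)*(x + 3)*(x + 4)*(x + 6).
Partial-fraction decomposition: -125/(78*(x + 6)) + 61/(22*(x + 4)) - 19/(15*(x + 3)) + 69/(715*(x - 7)).
Integrate each term: A/(x−a) contributes A·log|x−a|.

69*log(x - 7)/715 - 19*log(x + 3)/15 + 61*log(x + 4)/22 - 125*log(x + 6)/78 + C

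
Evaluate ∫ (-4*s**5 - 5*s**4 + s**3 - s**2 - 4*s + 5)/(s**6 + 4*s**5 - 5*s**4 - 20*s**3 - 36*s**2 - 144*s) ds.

-5*log(s)/144 - 683*log(s - 3)/819 + 274*log(s + 3)/117 - 2757*log(s + 4)/560 - 11*log(s**2 + 4)/40 + 217*atan(s/2)/520 + C

Factor the denominator: s*(s - 3)*(s + 3)*(s + 4)*(s**2 + 4).
Partial-fraction decomposition: -(143*s - 217)/(260*(s**2 + 4)) - 2757/(560*(s + 4)) + 274/(117*(s + 3)) - 683/(819*(s - 3)) - 5/(144*s).
Integrate each term; A/(s−a) gives A·log|s−a|; the (Bs+D)/(s²+p²) term gives a log and an atan.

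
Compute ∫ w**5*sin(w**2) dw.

-w**4*cos(w**2)/2 + w**2*sin(w**2) + cos(w**2) + C

Let u = w², du = 2w dw; rewrite as (1/2)∫ u^2·sin(1u) du.
Now integrate by parts 2 times.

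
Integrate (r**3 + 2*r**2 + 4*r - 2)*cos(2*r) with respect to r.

r**3*sin(2*r)/2 + r**2*sin(2*r) + 3*r**2*cos(2*r)/4 + 5*r*sin(2*r)/4 + r*cos(2*r) - 3*sin(2*r)/2 + 5*cos(2*r)/8 + C

Use integration by parts with u = r**3 + 2*r**2 + 4*r - 2, dv = cos(2*r) dr, so v = sin(2*r)/2.
Apply parts 3 times (tabular method): alternate signs, differentiate u down to 0, integrate dv up.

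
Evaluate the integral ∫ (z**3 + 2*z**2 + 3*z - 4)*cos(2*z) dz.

z**3*sin(2*z)/2 + z**2*sin(2*z) + 3*z**2*cos(2*z)/4 + 3*z*sin(2*z)/4 + z*cos(2*z) - 5*sin(2*z)/2 + 3*cos(2*z)/8 + C

Use integration by parts with u = z**3 + 2*z**2 + 3*z - 4, dv = cos(2*z) dz, so v = sin(2*z)/2.
Apply parts 3 times (tabular method): alternate signs, differentiate u down to 0, integrate dv up.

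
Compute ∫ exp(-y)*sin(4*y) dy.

Let I denote the integral. Integrate by parts with u = sin(4*y), dv = exp(-y) dy, so v = -exp(-y): I = -exp(-y)*sin(4*y) + 4·∫ exp(-y)*cos(4*y) dy.
Apply parts again with u = cos(4*y), dv = exp(-y) dy: ∫ exp(-y)*cos(4*y) dy = -exp(-y)*cos(4*y) − 4·I. Substituting back brings back I: I = -exp(-y)*sin(4*y) - 4*exp(-y)*cos(4*y) − 16·I.
Solving for I: (1 + 16)·I equals the remaining terms, so I = (1/17)·(-exp(-y)*sin(4*y) - 4*exp(-y)*cos(4*y)).

-exp(-y)*sin(4*y)/17 - 4*exp(-y)*cos(4*y)/17 + C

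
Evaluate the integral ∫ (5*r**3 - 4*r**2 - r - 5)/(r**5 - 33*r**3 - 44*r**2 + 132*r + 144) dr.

Factor the denominator: (r - 6)*(r - 2)*(r + 1)*(r + 3)*(r + 4).
Partial-fraction decomposition: -77/(36*(r + 4)) + 173/(90*(r + 3)) - 13/(126*(r + 1)) - 17/(360*(r - 2)) + 185/(504*(r - 6)).
Integrate each term: A/(r−a) contributes A·log|r−a|.

185*log(r - 6)/504 - 17*log(r - 2)/360 - 13*log(r + 1)/126 + 173*log(r + 3)/90 - 77*log(r + 4)/36 + C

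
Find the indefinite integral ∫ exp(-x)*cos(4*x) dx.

Let I denote the integral. Integrate by parts with u = cos(4*x), dv = exp(-x) dx, so v = -exp(-x): I = -exp(-x)*cos(4*x) − 4·∫ exp(-x)*sin(4*x) dx.
Apply parts again with u = sin(4*x), dv = exp(-x) dx: ∫ exp(-x)*sin(4*x) dx = -exp(-x)*sin(4*x) + 4·I. Substituting back brings back I: I = 4*exp(-x)*sin(4*x) - exp(-x)*cos(4*x) − 16·I.
Solving for I: (1 + 16)·I equals the remaining terms, so I = (1/17)·(4*exp(-x)*sin(4*x) - exp(-x)*cos(4*x)).

4*exp(-x)*sin(4*x)/17 - exp(-x)*cos(4*x)/17 + C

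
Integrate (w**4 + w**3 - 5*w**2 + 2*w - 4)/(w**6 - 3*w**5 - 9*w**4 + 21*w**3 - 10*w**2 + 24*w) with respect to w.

Factor the denominator: w*(w - 4)*(w - 2)*(w + 3)*(w**2 + 1).
Partial-fraction decomposition: -(43*w - 49)/(850*(w**2 + 1)) + 1/(1050*(w + 3)) - 1/(25*(w - 2)) + 61/(238*(w - 4)) - 1/(6*w).
Integrate each term; A/(w−a) gives A·log|w−a|; the (Bw+D)/(w²+p²) term gives a log and an atan.

-log(w)/6 + 61*log(w - 4)/238 - log(w - 2)/25 + log(w + 3)/1050 - 43*log(w**2 + 1)/1700 + 49*atan(w)/850 + C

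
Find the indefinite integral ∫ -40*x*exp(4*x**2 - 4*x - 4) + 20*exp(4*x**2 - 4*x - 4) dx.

-5*exp(4*x**2 - 4*x - 4) + C

Let u = 4*x**2 - 4*x - 4, so du = (8*x - 4) dx.
Rewriting, the integral becomes -5·∫ e^u du = -5·e^u.
Substituting back, u = 4*x**2 - 4*x - 4.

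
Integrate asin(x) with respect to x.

x*asin(x) + sqrt(-x**2 + 1) + C

Use integration by parts with u = arcsin(x), dv = dx.
Then du = 1/sqrt(-x**2 + 1) dx.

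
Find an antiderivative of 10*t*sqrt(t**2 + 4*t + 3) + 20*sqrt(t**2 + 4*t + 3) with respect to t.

Let u = t**2 + 4*t + 3, so du = (2*t + 4) dt.
Rewriting, the integral becomes 5·∫ √u du = 5·(2/3)u^(3/2).
Substituting back, u = t**2 + 4*t + 3.

10*(t**2 + 4*t + 3)**(3/2)/3 + C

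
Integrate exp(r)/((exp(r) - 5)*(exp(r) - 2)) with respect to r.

log(exp(r) - 5)/3 - log(exp(r) - 2)/3 + C

Let u = e^r, du = e^r dr.
The integral becomes ∫ du/((u-5)(u-2)); decompose into partial fractions.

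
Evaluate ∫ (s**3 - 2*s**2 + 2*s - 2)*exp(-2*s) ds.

(-4*s**3 + 2*s**2 - 6*s + 5)*exp(-2*s)/8 + C

Use integration by parts with u = s**3 - 2*s**2 + 2*s - 2, dv = exp(-2*s) ds, so v = -exp(-2*s)/2.
Apply parts 3 times (tabular method): alternate signs, differentiate u down to 0, integrate dv up.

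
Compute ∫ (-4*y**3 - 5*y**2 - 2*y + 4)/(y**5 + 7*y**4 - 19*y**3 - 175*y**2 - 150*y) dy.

-2*log(y)/75 - 631*log(y - 5)/3300 + log(y + 1)/24 - 389*log(y + 5)/200 + 70*log(y + 6)/33 + C

Factor the denominator: y*(y - 5)*(y + 1)*(y + 5)*(y + 6).
Partial-fraction decomposition: 70/(33*(y + 6)) - 389/(200*(y + 5)) + 1/(24*(y + 1)) - 631/(3300*(y - 5)) - 2/(75*y).
Integrate each term: A/(y−a) contributes A·log|y−a|.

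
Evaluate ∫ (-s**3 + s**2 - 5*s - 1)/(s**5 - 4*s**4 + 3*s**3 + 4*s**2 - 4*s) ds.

log(s)/4 + 29*log(s - 2)/12 - 3*log(s - 1) + log(s + 1)/3 + 5/(2*s - 4) + C

Factor the denominator: s*(s - 2)**2*(s - 1)*(s + 1).
Partial-fraction decomposition: 1/(3*(s + 1)) - 3/(s - 1) + 29/(12*(s - 2)) - 5/(2*(s - 2)**2) + 1/(4*s).
Integrate each term; A/(s−a) gives A·log|s−a|; A/(s−a)² gives −A/(s−a).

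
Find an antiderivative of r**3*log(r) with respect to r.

r**4*log(r)/4 - r**4/16 + C

Use integration by parts with u = log(r), dv = r**3 dr.
Then du = 1/r dr and v = r**4/4.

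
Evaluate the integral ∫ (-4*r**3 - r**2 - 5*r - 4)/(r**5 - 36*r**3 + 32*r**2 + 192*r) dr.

-log(r)/48 - 781*log(r - 4)/3600 - 17*log(r + 2)/144 + 427*log(r + 6)/1200 + 37/(30*r - 120) + C

Factor the denominator: r*(r - 4)**2*(r + 2)*(r + 6).
Partial-fraction decomposition: 427/(1200*(r + 6)) - 17/(144*(r + 2)) - 781/(3600*(r - 4)) - 37/(30*(r - 4)**2) - 1/(48*r).
Integrate each term; A/(r−a) gives A·log|r−a|; A/(r−a)² gives −A/(r−a).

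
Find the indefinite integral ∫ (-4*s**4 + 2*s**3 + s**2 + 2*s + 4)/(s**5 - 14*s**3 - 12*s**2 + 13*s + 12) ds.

-124*log(s - 4)/75 - 5*log(s - 1)/48 + 107*log(s + 1)/100 - 53*log(s + 3)/16 + 3/(20*s + 20) + C

Factor the denominator: (s - 4)*(s - 1)*(s + 1)**2*(s + 3).
Partial-fraction decomposition: -53/(16*(s + 3)) + 107/(100*(s + 1)) - 3/(20*(s + 1)**2) - 5/(48*(s - 1)) - 124/(75*(s - 4)).
Integrate each term; A/(s−a) gives A·log|s−a|; A/(s−a)² gives −A/(s−a).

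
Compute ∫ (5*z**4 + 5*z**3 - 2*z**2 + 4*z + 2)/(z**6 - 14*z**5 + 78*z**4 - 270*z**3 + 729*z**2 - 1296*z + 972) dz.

Factor the denominator: (z - 6)*(z - 3)**2*(z - 2)*(z**2 + 9).
Partial-fraction decomposition: (1409*z - 9831)/(10530*(z**2 + 9)) - 61/(26*(z - 2)) - 131/(54*(z - 3)) - 268/(27*(z - 3)**2) + 3757/(810*(z - 6)).
Integrate each term; A/(z−a) gives A·log|z−a|; the (Bz+D)/(z²+p²) term gives a log and an atan.

3757*log(z - 6)/810 - 131*log(z - 3)/54 - 61*log(z - 2)/26 + 1409*log(z**2 + 9)/21060 - 3277*atan(z/3)/10530 + 268/(27*z - 81) + C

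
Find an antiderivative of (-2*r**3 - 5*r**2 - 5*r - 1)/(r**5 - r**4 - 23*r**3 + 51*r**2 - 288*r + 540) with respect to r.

Factor the denominator: (r - 5)*(r - 2)*(r + 6)*(r**2 + 9).
Partial-fraction decomposition: (2701*r - 1761)/(19890*(r**2 + 9)) + 281/(3960*(r + 6)) + 47/(312*(r - 2)) - 401/(1122*(r - 5)).
Integrate each term; A/(r−a) gives A·log|r−a|; the (Br+D)/(r²+p²) term gives a log and an atan.

-401*log(r - 5)/1122 + 47*log(r - 2)/312 + 281*log(r + 6)/3960 + 2701*log(r**2 + 9)/39780 - 587*atan(r/3)/19890 + C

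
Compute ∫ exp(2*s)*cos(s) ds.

Let I denote the integral. Integrate by parts with u = cos(s), dv = exp(2*s) ds, so v = exp(2*s)/2: I = exp(2*s)*cos(s)/2 + (1/2)·∫ exp(2*s)*sin(s) ds.
Apply parts again with u = sin(s), dv = exp(2*s) ds: ∫ exp(2*s)*sin(s) ds = exp(2*s)*sin(s)/2 − (1/2)·I. Substituting back brings back I: I = exp(2*s)*sin(s)/4 + exp(2*s)*cos(s)/2 − (1/4)·I.
Solving for I: (1 + 1/4)·I equals the remaining terms, so I = (4/5)·(exp(2*s)*sin(s)/4 + exp(2*s)*cos(s)/2).

exp(2*s)*sin(s)/5 + 2*exp(2*s)*cos(s)/5 + C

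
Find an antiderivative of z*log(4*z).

z**2*(log(z) + 2*log(2))/2 - z**2/4 + C

Use integration by parts with u = log(4*z), dv = z dz.
Then du = 1/z dz and v = z**2/2.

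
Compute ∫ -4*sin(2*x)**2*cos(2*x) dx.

Let u = sin(2*x), so du = (2*cos(2*x)) dx.
Rewriting, the integral becomes -2·∫ u^2 du = -2·u^3/3.
Substituting back, u = sin(2*x).

-2*sin(2*x)**3/3 + C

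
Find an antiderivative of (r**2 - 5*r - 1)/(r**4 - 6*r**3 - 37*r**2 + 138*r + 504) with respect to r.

13*log(r - 7)/110 - log(r - 6)/18 + 23*log(r + 3)/90 - 7*log(r + 4)/22 + C

Factor the denominator: (r - 7)*(r - 6)*(r + 3)*(r + 4).
Partial-fraction decomposition: -7/(22*(r + 4)) + 23/(90*(r + 3)) - 1/(18*(r - 6)) + 13/(110*(r - 7)).
Integrate each term: A/(r−a) contributes A·log|r−a|.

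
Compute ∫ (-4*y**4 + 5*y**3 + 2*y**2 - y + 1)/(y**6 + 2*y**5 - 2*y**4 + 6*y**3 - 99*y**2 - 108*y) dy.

Factor the denominator: y*(y - 3)*(y + 1)*(y + 4)*(y**2 + 9).
Partial-fraction decomposition: -(617*y + 1632)/(1350*(y**2 + 9)) + 1307/(2100*(y + 4)) - 1/(24*(y + 1)) - 173/(1512*(y - 3)) - 1/(108*y).
Integrate each term; A/(y−a) gives A·log|y−a|; the (By+D)/(y²+p²) term gives a log and an atan.

-log(y)/108 - 173*log(y - 3)/1512 - log(y + 1)/24 + 1307*log(y + 4)/2100 - 617*log(y**2 + 9)/2700 - 272*atan(y/3)/675 + C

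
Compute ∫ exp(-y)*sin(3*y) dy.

-exp(-y)*sin(3*y)/10 - 3*exp(-y)*cos(3*y)/10 + C

Let I denote the integral. Integrate by parts with u = sin(3*y), dv = exp(-y) dy, so v = -exp(-y): I = -exp(-y)*sin(3*y) + 3·∫ exp(-y)*cos(3*y) dy.
Apply parts again with u = cos(3*y), dv = exp(-y) dy: ∫ exp(-y)*cos(3*y) dy = -exp(-y)*cos(3*y) − 3·I. Substituting back brings back I: I = -exp(-y)*sin(3*y) - 3*exp(-y)*cos(3*y) − 9·I.
Solving for I: (1 + 9)·I equals the remaining terms, so I = (1/10)·(-exp(-y)*sin(3*y) - 3*exp(-y)*cos(3*y)).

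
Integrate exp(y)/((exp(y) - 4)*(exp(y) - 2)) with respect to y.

Let u = e^y, du = e^y dy.
The integral becomes ∫ du/((u-4)(u-2)); decompose into partial fractions.

log(exp(y) - 4)/2 - log(exp(y) - 2)/2 + C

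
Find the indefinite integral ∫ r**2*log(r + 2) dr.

Use integration by parts with u = log(r + 2), dv = r**2 dr.
Then du = 1/(r + 2) dr and v = r**3/3.

r**3*log(r + 2)/3 - r**3/9 + r**2/3 - 4*r/3 + 8*log(r + 2)/3 + C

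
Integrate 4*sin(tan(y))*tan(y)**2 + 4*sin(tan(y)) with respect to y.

-4*cos(tan(y)) + C

Let u = tan(y), so du = (tan(y)**2 + 1) dy.
Rewriting, the integral becomes 4·∫ sin(u) du = 4·-cos(u).
Substituting back, u = tan(y).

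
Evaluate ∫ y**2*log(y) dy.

Use integration by parts with u = log(y), dv = y**2 dy.
Then du = 1/y dy and v = y**3/3.

y**3*log(y)/3 - y**3/9 + C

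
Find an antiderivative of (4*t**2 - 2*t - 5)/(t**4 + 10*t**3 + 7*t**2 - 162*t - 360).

Factor the denominator: (t - 4)*(t + 3)*(t + 5)*(t + 6).
Partial-fraction decomposition: -151/(30*(t + 6)) + 35/(6*(t + 5)) - 37/(42*(t + 3)) + 17/(210*(t - 4)).
Integrate each term: A/(t−a) contributes A·log|t−a|.

17*log(t - 4)/210 - 37*log(t + 3)/42 + 35*log(t + 5)/6 - 151*log(t + 6)/30 + C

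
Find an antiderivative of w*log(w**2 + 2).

w**2*log(w**2 + 2)/2 - w**2/2 + log(w**2 + 2) + C

Let u = w**2 + 2, so du = (2*w) dw.
The integral becomes (1/2)·∫ log(u) du; integrate by parts with u′=log(u), dv′=du.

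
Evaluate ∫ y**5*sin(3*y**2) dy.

Let u = y², du = 2y dy; rewrite as (1/2)∫ u^2·sin(3u) du.
Now integrate by parts 2 times.

-y**4*cos(3*y**2)/6 + y**2*sin(3*y**2)/9 + cos(3*y**2)/27 + C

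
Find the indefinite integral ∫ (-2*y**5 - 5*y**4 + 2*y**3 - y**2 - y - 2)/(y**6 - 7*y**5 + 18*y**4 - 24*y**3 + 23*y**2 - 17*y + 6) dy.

Factor the denominator: (y - 3)*(y - 2)*(y - 1)**2*(y**2 + 1).
Partial-fraction decomposition: -(y - 11)/(20*(y**2 + 1)) - 63/(8*(y - 1)) - 9/(4*(y - 1)**2) + 136/(5*(y - 2)) - 851/(40*(y - 3)).
Integrate each term; A/(y−a) gives A·log|y−a|; the (By+D)/(y²+p²) term gives a log and an atan.

-851*log(y - 3)/40 + 136*log(y - 2)/5 - 63*log(y - 1)/8 - log(y**2 + 1)/40 + 11*atan(y)/20 + 9/(4*y - 4) + C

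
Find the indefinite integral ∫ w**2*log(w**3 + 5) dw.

Let u = w**3 + 5, so du = (3*w**2) dw.
The integral becomes (1/3)·∫ log(u) du; integrate by parts with u′=log(u), dv′=du.

w**3*log(w**3 + 5)/3 - w**3/3 + 5*log(w**3 + 5)/3 + C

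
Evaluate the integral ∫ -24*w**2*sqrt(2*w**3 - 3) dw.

-8*(2*w**3 - 3)**(3/2)/3 + C

Let u = 2*w**3 - 3, so du = (6*w**2) dw.
Rewriting, the integral becomes -4·∫ √u du = -4·(2/3)u^(3/2).
Substituting back, u = 2*w**3 - 3.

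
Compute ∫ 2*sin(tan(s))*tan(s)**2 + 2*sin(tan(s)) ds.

Let u = tan(s), so du = (tan(s)**2 + 1) ds.
Rewriting, the integral becomes 2·∫ sin(u) du = 2·-cos(u).
Substituting back, u = tan(s).

-2*cos(tan(s)) + C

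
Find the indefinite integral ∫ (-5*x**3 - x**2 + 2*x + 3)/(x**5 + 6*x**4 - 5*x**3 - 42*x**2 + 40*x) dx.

3*log(x)/40 - 37*log(x - 2)/84 + log(x - 1)/30 - 299*log(x + 4)/120 + 593*log(x + 5)/210 + C

Factor the denominator: x*(x - 2)*(x - 1)*(x + 4)*(x + 5).
Partial-fraction decomposition: 593/(210*(x + 5)) - 299/(120*(x + 4)) + 1/(30*(x - 1)) - 37/(84*(x - 2)) + 3/(40*x).
Integrate each term: A/(x−a) contributes A·log|x−a|.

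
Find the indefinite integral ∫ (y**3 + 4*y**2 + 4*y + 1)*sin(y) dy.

Use integration by parts with u = y**3 + 4*y**2 + 4*y + 1, dv = sin(y) dy, so v = -cos(y).
Apply parts 3 times (tabular method): alternate signs, differentiate u down to 0, integrate dv up.

-y**3*cos(y) + 3*y**2*sin(y) - 4*y**2*cos(y) + 8*y*sin(y) + 2*y*cos(y) - 2*sin(y) + 7*cos(y) + C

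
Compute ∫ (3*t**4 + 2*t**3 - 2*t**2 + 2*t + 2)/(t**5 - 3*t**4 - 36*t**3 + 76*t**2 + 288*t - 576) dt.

2131*log(t - 6)/600 - 41*log(t - 3)/21 + 31*log(t - 2)/72 + 1528*log(t + 4)/1575 + 43/(30*t + 120) + C

Factor the denominator: (t - 6)*(t - 3)*(t - 2)*(t + 4)**2.
Partial-fraction decomposition: 1528/(1575*(t + 4)) - 43/(30*(t + 4)**2) + 31/(72*(t - 2)) - 41/(21*(t - 3)) + 2131/(600*(t - 6)).
Integrate each term; A/(t−a) gives A·log|t−a|; A/(t−a)² gives −A/(t−a).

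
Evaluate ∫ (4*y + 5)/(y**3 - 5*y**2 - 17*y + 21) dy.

11*log(y - 7)/20 - 3*log(y - 1)/8 - 7*log(y + 3)/40 + C

Factor the denominator: (y - 7)*(y - 1)*(y + 3).
Partial-fraction decomposition: -7/(40*(y + 3)) - 3/(8*(y - 1)) + 11/(20*(y - 7)).
Integrate each term: A/(y−a) contributes A·log|y−a|.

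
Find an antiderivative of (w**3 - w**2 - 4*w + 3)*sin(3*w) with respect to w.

Use integration by parts with u = w**3 - w**2 - 4*w + 3, dv = sin(3*w) dw, so v = -cos(3*w)/3.
Apply parts 3 times (tabular method): alternate signs, differentiate u down to 0, integrate dv up.

-w**3*cos(3*w)/3 + w**2*sin(3*w)/3 + w**2*cos(3*w)/3 - 2*w*sin(3*w)/9 + 14*w*cos(3*w)/9 - 14*sin(3*w)/27 - 29*cos(3*w)/27 + C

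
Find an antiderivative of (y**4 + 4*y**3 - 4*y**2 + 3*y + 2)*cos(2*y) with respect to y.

y**4*sin(2*y)/2 + 2*y**3*sin(2*y) + y**3*cos(2*y) - 7*y**2*sin(2*y)/2 + 3*y**2*cos(2*y) - 3*y*sin(2*y)/2 - 7*y*cos(2*y)/2 + 11*sin(2*y)/4 - 3*cos(2*y)/4 + C

Use integration by parts with u = y**4 + 4*y**3 - 4*y**2 + 3*y + 2, dv = cos(2*y) dy, so v = sin(2*y)/2.
Apply parts 4 times (tabular method): alternate signs, differentiate u down to 0, integrate dv up.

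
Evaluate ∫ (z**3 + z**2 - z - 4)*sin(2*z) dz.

-z**3*cos(2*z)/2 + 3*z**2*sin(2*z)/4 - z**2*cos(2*z)/2 + z*sin(2*z)/2 + 5*z*cos(2*z)/4 - 5*sin(2*z)/8 + 9*cos(2*z)/4 + C

Use integration by parts with u = z**3 + z**2 - z - 4, dv = sin(2*z) dz, so v = -cos(2*z)/2.
Apply parts 3 times (tabular method): alternate signs, differentiate u down to 0, integrate dv up.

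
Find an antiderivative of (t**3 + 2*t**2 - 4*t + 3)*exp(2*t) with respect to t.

(4*t**3 + 2*t**2 - 18*t + 21)*exp(2*t)/8 + C

Use integration by parts with u = t**3 + 2*t**2 - 4*t + 3, dv = exp(2*t) dt, so v = exp(2*t)/2.
Apply parts 3 times (tabular method): alternate signs, differentiate u down to 0, integrate dv up.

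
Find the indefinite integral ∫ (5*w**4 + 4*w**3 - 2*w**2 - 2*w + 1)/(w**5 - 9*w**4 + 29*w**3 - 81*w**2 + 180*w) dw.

Factor the denominator: w*(w - 5)*(w - 4)*(w**2 + 9).
Partial-fraction decomposition: -(3871*w - 15291)/(3825*(w**2 + 9)) - 1497/(100*(w - 4)) + 1783/(85*(w - 5)) + 1/(180*w).
Integrate each term; A/(w−a) gives A·log|w−a|; the (Bw+D)/(w²+p²) term gives a log and an atan.

log(w)/180 + 1783*log(w - 5)/85 - 1497*log(w - 4)/100 - 3871*log(w**2 + 9)/7650 + 1699*atan(w/3)/1275 + C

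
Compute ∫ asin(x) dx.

x*asin(x) + sqrt(-x**2 + 1) + C

Use integration by parts with u = arcsin(x), dv = dx.
Then du = 1/sqrt(-x**2 + 1) dx.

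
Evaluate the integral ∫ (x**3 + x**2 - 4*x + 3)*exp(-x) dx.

Use integration by parts with u = x**3 + x**2 - 4*x + 3, dv = exp(-x) dx, so v = -exp(-x).
Apply parts 3 times (tabular method): alternate signs, differentiate u down to 0, integrate dv up.

(-x**3 - 4*x**2 - 4*x - 7)*exp(-x) + C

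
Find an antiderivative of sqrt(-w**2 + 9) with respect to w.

w*sqrt(-w**2 + 9)/2 + 9*asin(w/3)/2 + C

Substitute w = 3·sin(θ), so dw = 3·cos(θ) dθ and the radical becomes sqrt(-w**2 + 9) = 3·cos(θ) by the Pythagorean identity.
Integrate the resulting trig expression in θ, then back-substitute θ = asin(w/3), sin(θ) = w/3, cos(θ) = sqrt(-w**2 + 9)/3 (absorbing any constant into C).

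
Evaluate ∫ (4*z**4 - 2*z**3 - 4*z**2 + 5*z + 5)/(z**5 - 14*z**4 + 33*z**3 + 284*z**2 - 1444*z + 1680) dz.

4381*log(z - 7)/90 - 4643*log(z - 6)/88 + 857*log(z - 4)/108 - 47*log(z - 2)/280 + 1315*log(z + 5)/4158 + C

Factor the denominator: (z - 7)*(z - 6)*(z - 4)*(z - 2)*(z + 5).
Partial-fraction decomposition: 1315/(4158*(z + 5)) - 47/(280*(z - 2)) + 857/(108*(z - 4)) - 4643/(88*(z - 6)) + 4381/(90*(z - 7)).
Integrate each term: A/(z−a) contributes A·log|z−a|.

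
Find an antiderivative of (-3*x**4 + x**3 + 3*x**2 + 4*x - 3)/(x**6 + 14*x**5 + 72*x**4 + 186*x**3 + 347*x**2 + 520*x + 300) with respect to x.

-log(x + 1)/20 + 129*log(x + 3)/52 - 2116*log(x + 5)/841 + 2331*log(x**2 + 4)/54665 + 11403*atan(x/2)/109330 + 487/(58*x + 290) + C

Factor the denominator: (x + 1)*(x + 3)*(x + 5)**2*(x**2 + 4).
Partial-fraction decomposition: 63*(74*x + 181)/(54665*(x**2 + 4)) - 2116/(841*(x + 5)) - 487/(58*(x + 5)**2) + 129/(52*(x + 3)) - 1/(20*(x + 1)).
Integrate each term; A/(x−a) gives A·log|x−a|; the (Bx+D)/(x²+p²) term gives a log and an atan.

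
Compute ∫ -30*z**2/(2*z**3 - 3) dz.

-5*log(2*z**3 - 3) + C

Let u = 2*z**3 - 3, so du = (6*z**2) dz.
Rewriting, the integral becomes -5·∫ 1/u du = -5·log(u).
Substituting back, u = 2*z**3 - 3.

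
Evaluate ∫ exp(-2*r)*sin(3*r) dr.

-2*exp(-2*r)*sin(3*r)/13 - 3*exp(-2*r)*cos(3*r)/13 + C

Let I denote the integral. Integrate by parts with u = sin(3*r), dv = exp(-2*r) dr, so v = -exp(-2*r)/2: I = -exp(-2*r)*sin(3*r)/2 + (3/2)·∫ exp(-2*r)*cos(3*r) dr.
Apply parts again with u = cos(3*r), dv = exp(-2*r) dr: ∫ exp(-2*r)*cos(3*r) dr = -exp(-2*r)*cos(3*r)/2 − (3/2)·I. Substituting back brings back I: I = -exp(-2*r)*sin(3*r)/2 - 3*exp(-2*r)*cos(3*r)/4 − (9/4)·I.
Solving for I: (1 + 9/4)·I equals the remaining terms, so I = (4/13)·(-exp(-2*r)*sin(3*r)/2 - 3*exp(-2*r)*cos(3*r)/4).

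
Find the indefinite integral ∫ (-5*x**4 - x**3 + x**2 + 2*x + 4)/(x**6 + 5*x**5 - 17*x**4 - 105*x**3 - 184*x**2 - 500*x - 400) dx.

Factor the denominator: (x - 5)*(x + 1)*(x + 4)*(x + 5)*(x**2 + 4).
Partial-fraction decomposition: -2*(10*x + 3)/(145*(x**2 + 4)) + 2981/(1160*(x + 5)) - 301/(135*(x + 4)) + 1/(360*(x + 1)) - 3211/(15660*(x - 5)).
Integrate each term; A/(x−a) gives A·log|x−a|; the (Bx+D)/(x²+p²) term gives a log and an atan.

-3211*log(x - 5)/15660 + log(x + 1)/360 - 301*log(x + 4)/135 + 2981*log(x + 5)/1160 - 2*log(x**2 + 4)/29 - 3*atan(x/2)/145 + C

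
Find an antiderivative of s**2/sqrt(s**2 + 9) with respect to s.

s*sqrt(s**2 + 9)/2 - 9*log(s + sqrt(s**2 + 9))/2 + C

Substitute s = 3·tan(θ), so ds = 3·sec(θ)^2 dθ and the radical becomes sqrt(s**2 + 9) = 3·sec(θ) by the Pythagorean identity.
Integrate the resulting trig expression in θ, then back-substitute tan(θ) = s/3, sec(θ) = sqrt(s**2 + 9)/3 (absorbing any constant into C).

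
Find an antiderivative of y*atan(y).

y**2*atan(y)/2 - y/2 + atan(y)/2 + C

Use integration by parts with u = arctan(y), dv = y dy.
Then du = 1/(y**2 + 1) dy.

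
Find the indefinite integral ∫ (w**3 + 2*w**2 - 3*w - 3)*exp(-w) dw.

(-w**3 - 5*w**2 - 7*w - 4)*exp(-w) + C

Use integration by parts with u = w**3 + 2*w**2 - 3*w - 3, dv = exp(-w) dw, so v = -exp(-w).
Apply parts 3 times (tabular method): alternate signs, differentiate u down to 0, integrate dv up.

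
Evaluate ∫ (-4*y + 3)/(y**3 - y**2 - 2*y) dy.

Factor the denominator: y*(y - 2)*(y + 1).
Partial-fraction decomposition: 7/(3*(y + 1)) - 5/(6*(y - 2)) - 3/(2*y).
Integrate each term: A/(y−a) contributes A·log|y−a|.

-3*log(y)/2 - 5*log(y - 2)/6 + 7*log(y + 1)/3 + C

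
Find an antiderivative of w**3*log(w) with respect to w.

w**4*log(w)/4 - w**4/16 + C

Use integration by parts with u = log(w), dv = w**3 dw.
Then du = 1/w dw and v = w**4/4.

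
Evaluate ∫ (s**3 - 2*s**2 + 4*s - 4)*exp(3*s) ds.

(s**3 - 3*s**2 + 6*s - 6)*exp(3*s)/3 + C

Use integration by parts with u = s**3 - 2*s**2 + 4*s - 4, dv = exp(3*s) ds, so v = exp(3*s)/3.
Apply parts 3 times (tabular method): alternate signs, differentiate u down to 0, integrate dv up.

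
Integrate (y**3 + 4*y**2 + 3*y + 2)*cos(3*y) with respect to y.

Use integration by parts with u = y**3 + 4*y**2 + 3*y + 2, dv = cos(3*y) dy, so v = sin(3*y)/3.
Apply parts 3 times (tabular method): alternate signs, differentiate u down to 0, integrate dv up.

y**3*sin(3*y)/3 + 4*y**2*sin(3*y)/3 + y**2*cos(3*y)/3 + 7*y*sin(3*y)/9 + 8*y*cos(3*y)/9 + 10*sin(3*y)/27 + 7*cos(3*y)/27 + C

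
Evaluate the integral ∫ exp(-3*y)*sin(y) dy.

Let I denote the integral. Integrate by parts with u = sin(y), dv = exp(-3*y) dy, so v = -exp(-3*y)/3: I = -exp(-3*y)*sin(y)/3 + (1/3)·∫ exp(-3*y)*cos(y) dy.
Apply parts again with u = cos(y), dv = exp(-3*y) dy: ∫ exp(-3*y)*cos(y) dy = -exp(-3*y)*cos(y)/3 − (1/3)·I. Substituting back brings back I: I = -exp(-3*y)*sin(y)/3 - exp(-3*y)*cos(y)/9 − (1/9)·I.
Solving for I: (1 + 1/9)·I equals the remaining terms, so I = (9/10)·(-exp(-3*y)*sin(y)/3 - exp(-3*y)*cos(y)/9).

-3*exp(-3*y)*sin(y)/10 - exp(-3*y)*cos(y)/10 + C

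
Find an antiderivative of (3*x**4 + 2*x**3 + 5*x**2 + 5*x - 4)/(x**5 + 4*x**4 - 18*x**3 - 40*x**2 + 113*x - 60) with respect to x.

Factor the denominator: (x - 3)*(x - 1)**2*(x + 4)*(x + 5).
Partial-fraction decomposition: 1721/(288*(x + 5)) - 696/(175*(x + 4)) - 517/(900*(x - 1)) - 11/(60*(x - 1)**2) + 353/(224*(x - 3)).
Integrate each term; A/(x−a) gives A·log|x−a|; A/(x−a)² gives −A/(x−a).

353*log(x - 3)/224 - 517*log(x - 1)/900 - 696*log(x + 4)/175 + 1721*log(x + 5)/288 + 11/(60*x - 60) + C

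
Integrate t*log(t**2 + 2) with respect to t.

t**2*log(t**2 + 2)/2 - t**2/2 + log(t**2 + 2) + C

Let u = t**2 + 2, so du = (2*t) dt.
The integral becomes (1/2)·∫ log(u) du; integrate by parts with u′=log(u), dv′=du.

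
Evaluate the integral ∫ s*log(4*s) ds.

Use integration by parts with u = log(4*s), dv = s ds.
Then du = 1/s ds and v = s**2/2.

s**2*(log(s) + 2*log(2))/2 - s**2/4 + C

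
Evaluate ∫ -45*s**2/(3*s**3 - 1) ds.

-5*log(3*s**3 - 1) + C

Let u = 3*s**3 - 1, so du = (9*s**2) ds.
Rewriting, the integral becomes -5·∫ 1/u du = -5·log(u).
Substituting back, u = 3*s**3 - 1.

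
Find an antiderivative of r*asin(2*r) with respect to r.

Use integration by parts with u = arcsin(2*r), dv = r dr.
Then du = 2/sqrt(-4*r**2 + 1) dr.

r**2*asin(2*r)/2 + r*sqrt(-4*r**2 + 1)/8 - asin(2*r)/16 + C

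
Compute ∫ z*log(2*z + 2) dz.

z**2*log(2*z + 2)/2 - z**2/4 + z/2 - log(z + 1)/2 + C

Use integration by parts with u = log(2*z + 2), dv = z dz.
Then du = 2/(2*z + 2) dz and v = z**2/2.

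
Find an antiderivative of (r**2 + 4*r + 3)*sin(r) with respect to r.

Use integration by parts with u = r**2 + 4*r + 3, dv = sin(r) dr, so v = -cos(r).
Apply parts 2 times (tabular method): alternate signs, differentiate u down to 0, integrate dv up.

-r**2*cos(r) + 2*r*sin(r) - 4*r*cos(r) + 4*sin(r) - cos(r) + C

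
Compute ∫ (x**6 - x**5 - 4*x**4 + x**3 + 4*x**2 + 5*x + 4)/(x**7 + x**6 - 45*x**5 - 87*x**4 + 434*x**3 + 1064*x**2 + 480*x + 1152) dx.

3409*log(x - 6)/6660 - 275*log(x - 4)/1904 + 323*log(x + 3)/315 - 539*log(x + 4)/1360 + 11*log(x**2 + 1)/6290 - 8*atan(x)/3145 + 3/(x + 4) + C

Factor the denominator: (x - 6)*(x - 4)*(x + 3)*(x + 4)**2*(x**2 + 1).
Partial-fraction decomposition: (11*x - 8)/(3145*(x**2 + 1)) - 539/(1360*(x + 4)) - 3/(x + 4)**2 + 323/(315*(x + 3)) - 275/(1904*(x - 4)) + 3409/(6660*(x - 6)).
Integrate each term; A/(x−a) gives A·log|x−a|; the (Bx+D)/(x²+p²) term gives a log and an atan.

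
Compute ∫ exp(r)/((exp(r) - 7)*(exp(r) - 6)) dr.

log(exp(r) - 7) - log(exp(r) - 6) + C

Let u = e^r, du = e^r dr.
The integral becomes ∫ du/((u-6)(u-7)); decompose into partial fractions.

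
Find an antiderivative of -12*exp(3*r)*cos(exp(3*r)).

Let u = exp(3*r), so du = (3*exp(3*r)) dr.
Rewriting, the integral becomes -4·∫ cos(u) du = -4·sin(u).
Substituting back, u = exp(3*r).

-4*sin(exp(3*r)) + C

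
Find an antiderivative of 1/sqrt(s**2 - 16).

Substitute s = 4·sec(θ), so ds = 4·sec(θ)*tan(θ) dθ and the radical becomes sqrt(s**2 - 16) = 4·tan(θ) by the Pythagorean identity.
Integrate the resulting trig expression in θ, then back-substitute sec(θ) = s/4, tan(θ) = sqrt(s**2 - 16)/4 (absorbing any constant into C).

log(s + sqrt(s**2 - 16)) + C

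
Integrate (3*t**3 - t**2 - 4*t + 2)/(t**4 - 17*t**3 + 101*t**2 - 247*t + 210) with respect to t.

Factor the denominator: (t - 7)*(t - 5)*(t - 3)*(t - 2).
Partial-fraction decomposition: -14/(15*(t - 2)) + 31/(4*(t - 3)) - 83/(3*(t - 5)) + 477/(20*(t - 7)).
Integrate each term: A/(t−a) contributes A·log|t−a|.

477*log(t - 7)/20 - 83*log(t - 5)/3 + 31*log(t - 3)/4 - 14*log(t - 2)/15 + C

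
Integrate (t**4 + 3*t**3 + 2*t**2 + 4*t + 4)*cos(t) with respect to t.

t**4*sin(t) + 3*t**3*sin(t) + 4*t**3*cos(t) - 10*t**2*sin(t) + 9*t**2*cos(t) - 14*t*sin(t) - 20*t*cos(t) + 24*sin(t) - 14*cos(t) + C

Use integration by parts with u = t**4 + 3*t**3 + 2*t**2 + 4*t + 4, dv = cos(t) dt, so v = sin(t).
Apply parts 4 times (tabular method): alternate signs, differentiate u down to 0, integrate dv up.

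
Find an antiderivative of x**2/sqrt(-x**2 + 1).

-x*sqrt(-x**2 + 1)/2 + asin(x)/2 + C

Substitute x = sin(θ), so dx = cos(θ) dθ and the radical becomes sqrt(-x**2 + 1) = cos(θ) by the Pythagorean identity.
Integrate the resulting trig expression in θ, then back-substitute θ = asin(x), sin(θ) = x, cos(θ) = sqrt(-x**2 + 1) (absorbing any constant into C).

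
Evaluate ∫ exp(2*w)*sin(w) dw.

Let I denote the integral. Integrate by parts with u = sin(w), dv = exp(2*w) dw, so v = exp(2*w)/2: I = exp(2*w)*sin(w)/2 − (1/2)·∫ exp(2*w)*cos(w) dw.
Apply parts again with u = cos(w), dv = exp(2*w) dw: ∫ exp(2*w)*cos(w) dw = exp(2*w)*cos(w)/2 + (1/2)·I. Substituting back brings back I: I = exp(2*w)*sin(w)/2 - exp(2*w)*cos(w)/4 − (1/4)·I.
Solving for I: (1 + 1/4)·I equals the remaining terms, so I = (4/5)·(exp(2*w)*sin(w)/2 - exp(2*w)*cos(w)/4).

2*exp(2*w)*sin(w)/5 - exp(2*w)*cos(w)/5 + C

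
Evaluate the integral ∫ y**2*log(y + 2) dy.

Use integration by parts with u = log(y + 2), dv = y**2 dy.
Then du = 1/(y + 2) dy and v = y**3/3.

y**3*log(y + 2)/3 - y**3/9 + y**2/3 - 4*y/3 + 8*log(y + 2)/3 + C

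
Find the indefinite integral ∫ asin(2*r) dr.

Use integration by parts with u = arcsin(2*r), dv = dr.
Then du = 2/sqrt(-4*r**2 + 1) dr.

r*asin(2*r) + sqrt(-4*r**2 + 1)/2 + C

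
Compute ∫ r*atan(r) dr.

r**2*atan(r)/2 - r/2 + atan(r)/2 + C

Use integration by parts with u = arctan(r), dv = r dr.
Then du = 1/(r**2 + 1) dr.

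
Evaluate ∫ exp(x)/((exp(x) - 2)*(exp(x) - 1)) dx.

Let u = e^x, du = e^x dx.
The integral becomes ∫ du/((u-2)(u-1)); decompose into partial fractions.

log(exp(x) - 2) - log(exp(x) - 1) + C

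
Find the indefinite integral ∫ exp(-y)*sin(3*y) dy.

-exp(-y)*sin(3*y)/10 - 3*exp(-y)*cos(3*y)/10 + C

Let I denote the integral. Integrate by parts with u = sin(3*y), dv = exp(-y) dy, so v = -exp(-y): I = -exp(-y)*sin(3*y) + 3·∫ exp(-y)*cos(3*y) dy.
Apply parts again with u = cos(3*y), dv = exp(-y) dy: ∫ exp(-y)*cos(3*y) dy = -exp(-y)*cos(3*y) − 3·I. Substituting back brings back I: I = -exp(-y)*sin(3*y) - 3*exp(-y)*cos(3*y) − 9·I.
Solving for I: (1 + 9)·I equals the remaining terms, so I = (1/10)·(-exp(-y)*sin(3*y) - 3*exp(-y)*cos(3*y)).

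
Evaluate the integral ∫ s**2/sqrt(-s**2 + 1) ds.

Substitute s = sin(θ), so ds = cos(θ) dθ and the radical becomes sqrt(-s**2 + 1) = cos(θ) by the Pythagorean identity.
Integrate the resulting trig expression in θ, then back-substitute θ = asin(s), sin(θ) = s, cos(θ) = sqrt(-s**2 + 1) (absorbing any constant into C).

-s*sqrt(-s**2 + 1)/2 + asin(s)/2 + C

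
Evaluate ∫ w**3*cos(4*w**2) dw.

w**2*sin(4*w**2)/8 + cos(4*w**2)/32 + C

Let u = w², du = 2w dw; rewrite as (1/2)∫ u^1·cos(4u) du.
Now integrate by parts 1 time.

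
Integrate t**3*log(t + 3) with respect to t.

Use integration by parts with u = log(t + 3), dv = t**3 dt.
Then du = 1/(t + 3) dt and v = t**4/4.

t**4*log(t + 3)/4 - t**4/16 + t**3/4 - 9*t**2/8 + 27*t/4 - 81*log(t + 3)/4 + C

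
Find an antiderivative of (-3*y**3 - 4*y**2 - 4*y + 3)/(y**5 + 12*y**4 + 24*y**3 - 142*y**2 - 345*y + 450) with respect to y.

Factor the denominator: (y - 3)*(y - 1)*(y + 5)**2*(y + 6).
Partial-fraction decomposition: 59/(7*(y + 6)) - 4801/(576*(y + 5)) + 149/(24*(y + 5)**2) + 1/(63*(y - 1)) - 7/(64*(y - 3)).
Integrate each term; A/(y−a) gives A·log|y−a|; A/(y−a)² gives −A/(y−a).

-7*log(y - 3)/64 + log(y - 1)/63 - 4801*log(y + 5)/576 + 59*log(y + 6)/7 - 149/(24*y + 120) + C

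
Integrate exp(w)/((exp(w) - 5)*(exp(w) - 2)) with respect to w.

Let u = e^w, du = e^w dw.
The integral becomes ∫ du/((u-5)(u-2)); decompose into partial fractions.

log(exp(w) - 5)/3 - log(exp(w) - 2)/3 + C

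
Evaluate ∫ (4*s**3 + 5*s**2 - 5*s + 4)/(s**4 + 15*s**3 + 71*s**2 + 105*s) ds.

Factor the denominator: s*(s + 3)*(s + 5)*(s + 7).
Partial-fraction decomposition: 136/(7*(s + 7)) - 173/(10*(s + 5)) + 11/(6*(s + 3)) + 4/(105*s).
Integrate each term: A/(s−a) contributes A·log|s−a|.

4*log(s)/105 + 11*log(s + 3)/6 - 173*log(s + 5)/10 + 136*log(s + 7)/7 + C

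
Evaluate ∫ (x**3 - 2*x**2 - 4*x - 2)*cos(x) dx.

Use integration by parts with u = x**3 - 2*x**2 - 4*x - 2, dv = cos(x) dx, so v = sin(x).
Apply parts 3 times (tabular method): alternate signs, differentiate u down to 0, integrate dv up.

x**3*sin(x) - 2*x**2*sin(x) + 3*x**2*cos(x) - 10*x*sin(x) - 4*x*cos(x) + 2*sin(x) - 10*cos(x) + C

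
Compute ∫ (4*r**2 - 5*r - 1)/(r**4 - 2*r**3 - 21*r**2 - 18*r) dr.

log(r)/18 + 113*log(r - 6)/378 + 4*log(r + 1)/7 - 25*log(r + 3)/27 + C

Factor the denominator: r*(r - 6)*(r + 1)*(r + 3).
Partial-fraction decomposition: -25/(27*(r + 3)) + 4/(7*(r + 1)) + 113/(378*(r - 6)) + 1/(18*r).
Integrate each term: A/(r−a) contributes A·log|r−a|.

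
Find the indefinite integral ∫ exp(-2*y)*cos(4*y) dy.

exp(-2*y)*sin(4*y)/5 - exp(-2*y)*cos(4*y)/10 + C

Let I denote the integral. Integrate by parts with u = cos(4*y), dv = exp(-2*y) dy, so v = -exp(-2*y)/2: I = -exp(-2*y)*cos(4*y)/2 − 2·∫ exp(-2*y)*sin(4*y) dy.
Apply parts again with u = sin(4*y), dv = exp(-2*y) dy: ∫ exp(-2*y)*sin(4*y) dy = -exp(-2*y)*sin(4*y)/2 + 2·I. Substituting back brings back I: I = exp(-2*y)*sin(4*y) - exp(-2*y)*cos(4*y)/2 − 4·I.
Solving for I: (1 + 4)·I equals the remaining terms, so I = (1/5)·(exp(-2*y)*sin(4*y) - exp(-2*y)*cos(4*y)/2).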